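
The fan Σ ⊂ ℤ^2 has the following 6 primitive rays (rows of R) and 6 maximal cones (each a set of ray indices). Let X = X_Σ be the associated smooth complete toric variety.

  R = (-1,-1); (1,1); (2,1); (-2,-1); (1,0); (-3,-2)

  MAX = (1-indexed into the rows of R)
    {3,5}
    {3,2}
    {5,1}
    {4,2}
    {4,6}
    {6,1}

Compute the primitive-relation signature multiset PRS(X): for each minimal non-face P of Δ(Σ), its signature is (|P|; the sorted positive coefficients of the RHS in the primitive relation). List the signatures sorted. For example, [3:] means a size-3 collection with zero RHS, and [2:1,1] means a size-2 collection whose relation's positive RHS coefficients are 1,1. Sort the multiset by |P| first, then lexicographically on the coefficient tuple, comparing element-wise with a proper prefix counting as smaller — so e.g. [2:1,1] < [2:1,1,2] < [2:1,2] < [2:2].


The 9 primitive collections of Σ (r=6, n=2):

  {1,2}:  v_{1} + v_{2} = 0  so sig = [2:]
  {3,4}:  v_{3} + v_{4} = 0  so sig = [2:]
  {1,3}:  v_{1} + v_{3} = v_{5}  so sig = [2:1]
  {1,4}:  v_{1} + v_{4} = v_{6}  so sig = [2:1]
  {2,5}:  v_{2} + v_{5} = v_{3}  so sig = [2:1]
  {2,6}:  v_{2} + v_{6} = v_{4}  so sig = [2:1]
  {3,6}:  v_{3} + v_{6} = v_{1}  so sig = [2:1]
  {4,5}:  v_{4} + v_{5} = v_{1}  so sig = [2:1]
  {5,6}:  v_{5} + v_{6} = 2·v_{1}  so sig = [2:2]

Signatures (|P|; sorted positive RHS coefficients), sorted:
    [2:]
    [2:]
    [2:1]
    [2:1]
    [2:1]
    [2:1]
    [2:1]
    [2:1]
    [2:2]


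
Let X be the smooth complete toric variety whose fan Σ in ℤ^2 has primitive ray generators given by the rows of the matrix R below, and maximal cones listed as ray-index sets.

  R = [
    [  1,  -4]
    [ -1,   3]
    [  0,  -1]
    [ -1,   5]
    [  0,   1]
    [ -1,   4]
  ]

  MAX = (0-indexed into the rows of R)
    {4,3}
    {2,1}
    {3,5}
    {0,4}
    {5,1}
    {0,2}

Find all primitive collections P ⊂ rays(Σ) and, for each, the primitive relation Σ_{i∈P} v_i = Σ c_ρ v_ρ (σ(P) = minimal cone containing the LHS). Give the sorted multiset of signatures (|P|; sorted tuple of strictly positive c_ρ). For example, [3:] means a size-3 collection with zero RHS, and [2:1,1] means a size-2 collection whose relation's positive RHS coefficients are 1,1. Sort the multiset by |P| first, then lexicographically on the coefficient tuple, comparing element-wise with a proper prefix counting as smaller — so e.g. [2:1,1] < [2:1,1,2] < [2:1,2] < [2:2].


9 minimal non-faces of Δ(Σ) (on 6 rays):

  • {0,5}:  v_{0} + v_{5} = 0  ⇒ sig = [2:]
  • {2,4}:  v_{2} + v_{4} = 0  ⇒ sig = [2:]
  • {0,1}:  v_{0} + v_{1} = v_{2}  ⇒ sig = [2:1]
  • {0,3}:  v_{0} + v_{3} = v_{4}  ⇒ sig = [2:1]
  • {1,4}:  v_{1} + v_{4} = v_{5}  ⇒ sig = [2:1]
  • {2,3}:  v_{2} + v_{3} = v_{5}  ⇒ sig = [2:1]
  • {2,5}:  v_{2} + v_{5} = v_{1}  ⇒ sig = [2:1]
  • {4,5}:  v_{4} + v_{5} = v_{3}  ⇒ sig = [2:1]
  • {1,3}:  v_{1} + v_{3} = 2·v_{5}  ⇒ sig = [2:2]

Sorted signature multiset PRS(X):
{ [2:] ×2,  [2:1] ×6,  [2:2] }


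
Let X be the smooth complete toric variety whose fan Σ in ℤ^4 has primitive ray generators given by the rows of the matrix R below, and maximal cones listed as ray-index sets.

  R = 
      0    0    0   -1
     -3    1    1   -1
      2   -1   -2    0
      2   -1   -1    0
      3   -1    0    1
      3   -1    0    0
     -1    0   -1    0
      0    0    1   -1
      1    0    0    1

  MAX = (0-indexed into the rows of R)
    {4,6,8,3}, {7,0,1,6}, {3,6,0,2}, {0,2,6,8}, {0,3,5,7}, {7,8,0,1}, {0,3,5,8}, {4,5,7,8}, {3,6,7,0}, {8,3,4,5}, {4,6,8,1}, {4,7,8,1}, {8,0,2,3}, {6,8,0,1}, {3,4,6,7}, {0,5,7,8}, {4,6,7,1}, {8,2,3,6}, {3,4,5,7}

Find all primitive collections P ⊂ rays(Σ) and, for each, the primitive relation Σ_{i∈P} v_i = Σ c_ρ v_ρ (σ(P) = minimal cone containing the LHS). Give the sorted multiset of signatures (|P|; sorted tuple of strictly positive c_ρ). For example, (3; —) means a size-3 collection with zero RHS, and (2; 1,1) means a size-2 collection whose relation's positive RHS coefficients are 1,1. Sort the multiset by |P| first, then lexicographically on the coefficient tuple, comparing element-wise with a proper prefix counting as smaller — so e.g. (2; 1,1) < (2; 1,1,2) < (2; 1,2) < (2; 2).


Σ has 11 primitive collections:

  {0,4}:  v_{0} + v_{4} = v_{5}  ⟹  sig = (2; 1)
  {1,5}:  v_{1} + v_{5} = v_{7}  ⟹  sig = (2; 1)
  {5,6}:  v_{5} + v_{6} = v_{3}  ⟹  sig = (2; 1)
  {1,2}:  v_{1} + v_{2} = v_{0} + v_{6}  ⟹  sig = (2; 1,1)
  {1,3}:  v_{1} + v_{3} = v_{6} + v_{7}  ⟹  sig = (2; 1,1)
  {2,7}:  v_{2} + v_{7} = v_{0} + v_{3}  ⟹  sig = (2; 1,1)
  {2,5}:  v_{2} + v_{5} = v_{0} + 2·v_{3} + v_{8}  ⟹  sig = (2; 1,1,2)
  {2,4}:  v_{2} + v_{4} = 2·v_{3} + v_{8}  ⟹  sig = (2; 1,2)
  {6,7,8}:  v_{6} + v_{7} + v_{8} = 0  ⟹  sig = (3; —)
  {3,7,8}:  v_{3} + v_{7} + v_{8} = v_{5}  ⟹  sig = (3; 1)
  {0,3,6,8}:  v_{0} + v_{3} + v_{6} + v_{8} = v_{2}  ⟹  sig = (4; 1)

so the primitive-relation signature multiset is
    (2; 1)
    (2; 1)
    (2; 1)
    (2; 1,1)
    (2; 1,1)
    (2; 1,1)
    (2; 1,1,2)
    (2; 1,2)
    (3; —)
    (3; 1)
    (4; 1)


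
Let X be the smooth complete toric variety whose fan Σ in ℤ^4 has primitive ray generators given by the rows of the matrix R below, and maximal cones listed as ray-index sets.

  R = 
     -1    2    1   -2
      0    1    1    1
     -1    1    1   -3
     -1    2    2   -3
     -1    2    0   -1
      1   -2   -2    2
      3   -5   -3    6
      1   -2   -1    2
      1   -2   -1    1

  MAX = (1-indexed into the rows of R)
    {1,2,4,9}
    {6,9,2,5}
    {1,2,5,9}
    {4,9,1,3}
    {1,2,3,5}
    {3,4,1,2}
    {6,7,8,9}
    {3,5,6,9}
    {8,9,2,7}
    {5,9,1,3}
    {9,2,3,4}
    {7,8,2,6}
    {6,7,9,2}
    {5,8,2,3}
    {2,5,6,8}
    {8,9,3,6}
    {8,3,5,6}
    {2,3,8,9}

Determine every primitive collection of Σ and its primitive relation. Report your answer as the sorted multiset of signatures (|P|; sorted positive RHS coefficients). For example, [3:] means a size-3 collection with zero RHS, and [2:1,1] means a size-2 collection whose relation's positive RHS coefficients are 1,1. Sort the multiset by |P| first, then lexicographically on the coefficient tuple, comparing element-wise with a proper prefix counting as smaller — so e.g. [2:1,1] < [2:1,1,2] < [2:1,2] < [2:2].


14 collections generate NE(X_Σ); each relation:

  {1,8}:  v_{1} + v_{8} = 0  ⇒ sig = [2:]
  {1,6}:  v_{1} + v_{6} = v_{5} + v_{9}  ⇒ sig = [2:1,1]
  {3,7}:  v_{3} + v_{7} = v_{8} + v_{9}  ⇒ sig = [2:1,1]
  {4,6}:  v_{4} + v_{6} = v_{1} + v_{9}  ⇒ sig = [2:1,1]
  {1,7}:  v_{1} + v_{7} = v_{2} + v_{6} + v_{9}  ⇒ sig = [2:1,1,1]
  {4,8}:  v_{4} + v_{8} = v_{2} + v_{3} + v_{9}  ⇒ sig = [2:1,1,1]
  {4,7}:  v_{4} + v_{7} = v_{2} + 2·v_{9}  ⇒ sig = [2:1,2]
  {5,7}:  v_{5} + v_{7} = v_{2} + 2·v_{6}  ⇒ sig = [2:1,2]
  {4,5}:  v_{4} + v_{5} = 2·v_{1}  ⇒ sig = [2:2]
  {2,3,6}:  v_{2} + v_{3} + v_{6} = 0  ⇒ sig = [3:]
  {5,8,9}:  v_{5} + v_{8} + v_{9} = v_{6}  ⇒ sig = [3:1]
  {1,2,3,9}:  v_{1} + v_{2} + v_{3} + v_{9} = v_{4}  ⇒ sig = [4:1]
  {2,3,5,9}:  v_{2} + v_{3} + v_{5} + v_{9} = v_{1}  ⇒ sig = [4:1]
  {2,6,8,9}:  v_{2} + v_{6} + v_{8} + v_{9} = v_{7}  ⇒ sig = [4:1]

Signatures (|P|; sorted positive RHS coefficients), sorted:
    [2:]
    [2:1,1]
    [2:1,1]
    [2:1,1]
    [2:1,1,1]
    [2:1,1,1]
    [2:1,2]
    [2:1,2]
    [2:2]
    [3:]
    [3:1]
    [4:1]
    [4:1]
    [4:1]


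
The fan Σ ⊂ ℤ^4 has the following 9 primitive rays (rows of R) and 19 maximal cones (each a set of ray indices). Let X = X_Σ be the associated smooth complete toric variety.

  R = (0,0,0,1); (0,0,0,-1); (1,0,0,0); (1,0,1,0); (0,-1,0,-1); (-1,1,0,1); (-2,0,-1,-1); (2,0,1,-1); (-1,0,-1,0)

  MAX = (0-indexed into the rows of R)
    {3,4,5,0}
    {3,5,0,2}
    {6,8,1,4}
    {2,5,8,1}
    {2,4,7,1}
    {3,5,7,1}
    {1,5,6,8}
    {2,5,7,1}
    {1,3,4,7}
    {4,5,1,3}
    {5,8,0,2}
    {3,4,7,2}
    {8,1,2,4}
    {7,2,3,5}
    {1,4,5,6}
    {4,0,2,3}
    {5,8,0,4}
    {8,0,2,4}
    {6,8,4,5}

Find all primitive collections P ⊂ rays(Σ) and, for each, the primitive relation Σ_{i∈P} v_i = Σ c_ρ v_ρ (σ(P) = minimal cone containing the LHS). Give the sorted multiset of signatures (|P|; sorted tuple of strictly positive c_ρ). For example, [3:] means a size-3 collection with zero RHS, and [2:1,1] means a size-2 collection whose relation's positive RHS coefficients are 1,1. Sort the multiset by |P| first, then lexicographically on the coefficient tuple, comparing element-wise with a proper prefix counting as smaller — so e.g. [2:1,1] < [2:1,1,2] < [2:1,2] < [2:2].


Σ has 12 primitive collections:

  P = {0,1}:  v_{0} + v_{1} = 0  →  sig = [2:]
  P = {3,8}:  v_{3} + v_{8} = 0  →  sig = [2:]
  P = {0,7}:  v_{0} + v_{7} = v_{2} + v_{3}  →  sig = [2:1,1]
  P = {2,6}:  v_{2} + v_{6} = v_{1} + v_{8}  →  sig = [2:1,1]
  P = {7,8}:  v_{7} + v_{8} = v_{1} + v_{2}  →  sig = [2:1,1]
  P = {0,6}:  v_{0} + v_{6} = v_{4} + v_{5} + v_{8}  →  sig = [2:1,1,1]
  P = {3,6}:  v_{3} + v_{6} = v_{1} + v_{4} + v_{5}  →  sig = [2:1,1,1]
  P = {6,7}:  v_{6} + v_{7} = 2·v_{1}  →  sig = [2:2]
  P = {2,4,5}:  v_{2} + v_{4} + v_{5} = 0  →  sig = [3:]
  P = {1,2,3}:  v_{1} + v_{2} + v_{3} = v_{7}  →  sig = [3:1]
  P = {4,5,7}:  v_{4} + v_{5} + v_{7} = v_{1} + v_{3}  →  sig = [3:1,1]
  P = {1,4,5,8}:  v_{1} + v_{4} + v_{5} + v_{8} = v_{6}  →  sig = [4:1]

Sorted signature multiset PRS(X):
    [2:]
    [2:]
    [2:1,1]
    [2:1,1]
    [2:1,1]
    [2:1,1,1]
    [2:1,1,1]
    [2:2]
    [3:]
    [3:1]
    [3:1,1]
    [4:1]


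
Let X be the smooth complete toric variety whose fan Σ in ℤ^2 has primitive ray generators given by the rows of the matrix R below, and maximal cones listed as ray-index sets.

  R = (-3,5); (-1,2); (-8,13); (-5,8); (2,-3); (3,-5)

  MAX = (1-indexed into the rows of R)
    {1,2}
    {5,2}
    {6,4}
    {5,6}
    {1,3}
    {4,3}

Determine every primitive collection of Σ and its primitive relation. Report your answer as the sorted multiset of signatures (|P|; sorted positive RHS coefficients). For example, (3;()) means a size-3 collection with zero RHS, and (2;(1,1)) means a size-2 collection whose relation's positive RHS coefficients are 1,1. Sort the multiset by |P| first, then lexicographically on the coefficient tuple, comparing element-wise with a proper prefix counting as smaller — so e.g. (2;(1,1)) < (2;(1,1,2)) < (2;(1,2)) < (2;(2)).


Primitive collections (9):

  • {1,6}:  v_{1} + v_{6} = 0  so sig = (2;())
  • {1,4}:  v_{1} + v_{4} = v_{3}  so sig = (2;(1))
  • {1,5}:  v_{1} + v_{5} = v_{2}  so sig = (2;(1))
  • {2,6}:  v_{2} + v_{6} = v_{5}  so sig = (2;(1))
  • {3,6}:  v_{3} + v_{6} = v_{4}  so sig = (2;(1))
  • {4,5}:  v_{4} + v_{5} = v_{1}  so sig = (2;(1))
  • {2,4}:  v_{2} + v_{4} = 2·v_{1}  so sig = (2;(2))
  • {3,5}:  v_{3} + v_{5} = 2·v_{1}  so sig = (2;(2))
  • {2,3}:  v_{2} + v_{3} = 3·v_{1}  so sig = (2;(3))

Hence PRS(X_Σ) =
[(2;()), (2;(1)), (2;(1)), (2;(1)), (2;(1)), (2;(1)), (2;(2)), (2;(2)), (2;(3))]


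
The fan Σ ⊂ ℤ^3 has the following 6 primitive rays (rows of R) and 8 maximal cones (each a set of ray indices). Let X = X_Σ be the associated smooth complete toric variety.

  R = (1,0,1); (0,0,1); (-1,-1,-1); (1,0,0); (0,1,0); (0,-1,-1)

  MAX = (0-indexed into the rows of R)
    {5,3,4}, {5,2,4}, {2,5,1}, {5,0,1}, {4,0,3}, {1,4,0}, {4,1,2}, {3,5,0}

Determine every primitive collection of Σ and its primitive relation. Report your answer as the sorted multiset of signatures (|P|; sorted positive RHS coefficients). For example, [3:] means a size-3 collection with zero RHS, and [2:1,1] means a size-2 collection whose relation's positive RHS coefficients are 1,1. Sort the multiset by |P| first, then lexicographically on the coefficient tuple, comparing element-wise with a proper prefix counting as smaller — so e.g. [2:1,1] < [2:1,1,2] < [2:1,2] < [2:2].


|primitive collections| = 5. Relations:

  P = {1,3}:  v_{1} + v_{3} = v_{0} — sig = [2:1]
  P = {2,3}:  v_{2} + v_{3} = v_{5} — sig = [2:1]
  P = {0,2}:  v_{0} + v_{2} = v_{1} + v_{5} — sig = [2:1,1]
  P = {1,4,5}:  v_{1} + v_{4} + v_{5} = 0 — sig = [3:]
  P = {0,4,5}:  v_{0} + v_{4} + v_{5} = v_{3} — sig = [3:1]

Signatures (|P|; sorted positive RHS coefficients), sorted:
{ [2:1] ×2,  [2:1,1],  [3:],  [3:1] }


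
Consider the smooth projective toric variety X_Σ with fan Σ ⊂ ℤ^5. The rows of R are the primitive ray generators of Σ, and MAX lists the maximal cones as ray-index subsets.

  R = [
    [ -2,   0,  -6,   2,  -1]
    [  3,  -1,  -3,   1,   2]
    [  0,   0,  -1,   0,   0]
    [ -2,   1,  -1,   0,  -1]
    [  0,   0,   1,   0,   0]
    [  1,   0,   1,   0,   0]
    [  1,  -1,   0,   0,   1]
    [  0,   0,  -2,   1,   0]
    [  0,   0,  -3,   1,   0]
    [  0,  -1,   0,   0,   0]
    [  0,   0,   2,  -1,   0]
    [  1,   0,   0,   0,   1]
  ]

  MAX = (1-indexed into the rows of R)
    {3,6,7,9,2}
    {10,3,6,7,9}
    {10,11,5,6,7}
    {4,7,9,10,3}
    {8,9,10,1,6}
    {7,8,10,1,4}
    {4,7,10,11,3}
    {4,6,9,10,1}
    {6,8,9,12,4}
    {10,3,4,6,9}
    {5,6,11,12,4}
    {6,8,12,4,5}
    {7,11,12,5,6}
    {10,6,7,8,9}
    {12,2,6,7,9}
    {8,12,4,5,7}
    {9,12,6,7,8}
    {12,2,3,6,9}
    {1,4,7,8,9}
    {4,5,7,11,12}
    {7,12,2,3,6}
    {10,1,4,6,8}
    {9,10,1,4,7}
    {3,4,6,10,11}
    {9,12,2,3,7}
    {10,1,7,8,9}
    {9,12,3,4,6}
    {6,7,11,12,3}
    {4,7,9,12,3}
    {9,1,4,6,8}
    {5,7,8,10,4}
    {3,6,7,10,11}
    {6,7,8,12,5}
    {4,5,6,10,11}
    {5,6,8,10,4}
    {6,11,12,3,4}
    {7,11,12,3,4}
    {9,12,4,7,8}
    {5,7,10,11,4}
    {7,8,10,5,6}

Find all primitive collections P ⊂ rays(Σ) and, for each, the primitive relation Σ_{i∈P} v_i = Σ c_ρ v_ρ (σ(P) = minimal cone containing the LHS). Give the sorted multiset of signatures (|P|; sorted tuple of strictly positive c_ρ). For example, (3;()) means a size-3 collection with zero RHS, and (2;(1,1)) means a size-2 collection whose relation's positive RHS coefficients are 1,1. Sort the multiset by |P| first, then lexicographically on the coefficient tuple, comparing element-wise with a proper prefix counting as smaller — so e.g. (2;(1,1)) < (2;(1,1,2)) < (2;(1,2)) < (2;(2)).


Δ(Σ) — 12 vertices, 20 min non-faces:

  P={3,5}:  v_{3} + v_{5} = 0  ⇒ sig = (2;())
  P={8,11}:  v_{8} + v_{11} = 0  ⇒ sig = (2;())
  P={3,8}:  v_{3} + v_{8} = v_{9}  ⇒ sig = (2;(1))
  P={5,9}:  v_{5} + v_{9} = v_{8}  ⇒ sig = (2;(1))
  P={9,11}:  v_{9} + v_{11} = v_{3}  ⇒ sig = (2;(1))
  P={10,12}:  v_{10} + v_{12} = v_{7}  ⇒ sig = (2;(1))
  P={1,11}:  v_{1} + v_{11} = v_{4} + v_{9} + v_{10}  ⇒ sig = (2;(1,1,1))
  P={2,4}:  v_{2} + v_{4} = v_{3} + v_{9} + v_{12}  ⇒ sig = (2;(1,1,1))
  P={1,12}:  v_{1} + v_{12} = v_{4} + v_{7} + v_{8} + v_{9}  ⇒ sig = (2;(1,1,1,1))
  P={2,5}:  v_{2} + v_{5} = v_{6} + v_{7} + v_{9} + v_{12}  ⇒ sig = (2;(1,1,1,1))
  P={2,8}:  v_{2} + v_{8} = v_{6} + v_{7} + 2·v_{9} + v_{12}  ⇒ sig = (2;(1,1,1,2))
  P={2,10}:  v_{2} + v_{10} = v_{3} + v_{6} + 2·v_{7} + v_{9}  ⇒ sig = (2;(1,1,1,2))
  P={2,11}:  v_{2} + v_{11} = 2·v_{3} + v_{6} + v_{7} + v_{12}  ⇒ sig = (2;(1,1,1,2))
  P={1,3}:  v_{1} + v_{3} = v_{4} + 2·v_{9} + v_{10}  ⇒ sig = (2;(1,1,2))
  P={1,5}:  v_{1} + v_{5} = v_{4} + 2·v_{8} + v_{10}  ⇒ sig = (2;(1,1,2))
  P={1,2}:  v_{1} + v_{2} = v_{7} + 3·v_{9}  ⇒ sig = (2;(1,3))
  P={4,6,7}:  v_{4} + v_{6} + v_{7} = 0  ⇒ sig = (3;())
  P={1,6,7}:  v_{1} + v_{6} + v_{7} = v_{8} + v_{9} + v_{10}  ⇒ sig = (3;(1,1,1))
  P={4,8,9,10}:  v_{4} + v_{8} + v_{9} + v_{10} = v_{1}  ⇒ sig = (4;(1))
  P={3,6,7,9,12}:  v_{3} + v_{6} + v_{7} + v_{9} + v_{12} = v_{2}  ⇒ sig = (5;(1))

Sorted signature multiset PRS(X):
{ (2;()) ×2,  (2;(1)) ×4,  (2;(1,1,1)) ×2,  (2;(1,1,1,1)) ×2,  (2;(1,1,1,2)) ×3,  (2;(1,1,2)) ×2,  (2;(1,3)),  (3;()),  (3;(1,1,1)),  (4;(1)),  (5;(1)) }


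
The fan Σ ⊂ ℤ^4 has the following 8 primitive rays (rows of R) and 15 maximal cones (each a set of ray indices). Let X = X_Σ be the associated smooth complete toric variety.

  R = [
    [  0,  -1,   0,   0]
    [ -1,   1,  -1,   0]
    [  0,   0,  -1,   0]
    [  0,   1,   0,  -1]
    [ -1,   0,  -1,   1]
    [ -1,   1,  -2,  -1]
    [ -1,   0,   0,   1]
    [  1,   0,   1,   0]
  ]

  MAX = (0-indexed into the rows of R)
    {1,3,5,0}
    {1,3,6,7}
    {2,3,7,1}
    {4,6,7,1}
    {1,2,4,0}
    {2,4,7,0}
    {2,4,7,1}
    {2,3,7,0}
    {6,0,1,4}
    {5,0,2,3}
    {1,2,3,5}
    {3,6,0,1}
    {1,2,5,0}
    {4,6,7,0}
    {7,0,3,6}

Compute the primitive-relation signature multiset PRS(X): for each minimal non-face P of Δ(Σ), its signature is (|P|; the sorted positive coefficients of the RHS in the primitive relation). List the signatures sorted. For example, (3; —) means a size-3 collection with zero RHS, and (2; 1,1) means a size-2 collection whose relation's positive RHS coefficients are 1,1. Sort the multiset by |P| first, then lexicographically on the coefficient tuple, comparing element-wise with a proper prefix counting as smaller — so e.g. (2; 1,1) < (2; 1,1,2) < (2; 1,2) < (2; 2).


7 collections generate NE(X_Σ); each relation:

  {2,6}:  v_{2} + v_{6} = v_{4}  →  sig = (2; 1)
  {3,4}:  v_{3} + v_{4} = v_{1}  →  sig = (2; 1)
  {5,7}:  v_{5} + v_{7} = v_{2} + v_{3}  →  sig = (2; 1,1)
  {4,5}:  v_{4} + v_{5} = v_{0} + 2·v_{1} + v_{2}  →  sig = (2; 1,1,2)
  {5,6}:  v_{5} + v_{6} = v_{0} + 2·v_{1}  →  sig = (2; 1,2)
  {0,1,7}:  v_{0} + v_{1} + v_{7} = 0  →  sig = (3; —)
  {0,1,2,3}:  v_{0} + v_{1} + v_{2} + v_{3} = v_{5}  →  sig = (4; 1)

Sorted signature multiset PRS(X):
{ (2; 1) ×2,  (2; 1,1),  (2; 1,1,2),  (2; 1,2),  (3; —),  (4; 1) }


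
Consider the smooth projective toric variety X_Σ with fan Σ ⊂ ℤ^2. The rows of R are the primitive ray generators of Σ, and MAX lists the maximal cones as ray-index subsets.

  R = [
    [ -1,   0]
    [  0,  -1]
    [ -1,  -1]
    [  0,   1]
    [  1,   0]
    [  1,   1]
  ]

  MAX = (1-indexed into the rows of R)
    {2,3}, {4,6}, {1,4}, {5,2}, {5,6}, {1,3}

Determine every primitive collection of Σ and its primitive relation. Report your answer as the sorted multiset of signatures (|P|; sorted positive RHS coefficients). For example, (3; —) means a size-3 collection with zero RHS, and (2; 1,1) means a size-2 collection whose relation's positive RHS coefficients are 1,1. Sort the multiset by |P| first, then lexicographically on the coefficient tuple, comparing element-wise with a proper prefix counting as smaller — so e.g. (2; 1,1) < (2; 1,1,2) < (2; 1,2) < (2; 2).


9 minimal non-faces of Δ(Σ) (on 6 rays):

  • {1,5}:  v_{1} + v_{5} = 0  →  sig = (2; —)
  • {2,4}:  v_{2} + v_{4} = 0  →  sig = (2; —)
  • {3,6}:  v_{3} + v_{6} = 0  →  sig = (2; —)
  • {1,2}:  v_{1} + v_{2} = v_{3}  →  sig = (2; 1)
  • {1,6}:  v_{1} + v_{6} = v_{4}  →  sig = (2; 1)
  • {2,6}:  v_{2} + v_{6} = v_{5}  →  sig = (2; 1)
  • {3,4}:  v_{3} + v_{4} = v_{1}  →  sig = (2; 1)
  • {3,5}:  v_{3} + v_{5} = v_{2}  →  sig = (2; 1)
  • {4,5}:  v_{4} + v_{5} = v_{6}  →  sig = (2; 1)

Sorted signature multiset PRS(X):
    (2; —)
    (2; —)
    (2; —)
    (2; 1)
    (2; 1)
    (2; 1)
    (2; 1)
    (2; 1)
    (2; 1)


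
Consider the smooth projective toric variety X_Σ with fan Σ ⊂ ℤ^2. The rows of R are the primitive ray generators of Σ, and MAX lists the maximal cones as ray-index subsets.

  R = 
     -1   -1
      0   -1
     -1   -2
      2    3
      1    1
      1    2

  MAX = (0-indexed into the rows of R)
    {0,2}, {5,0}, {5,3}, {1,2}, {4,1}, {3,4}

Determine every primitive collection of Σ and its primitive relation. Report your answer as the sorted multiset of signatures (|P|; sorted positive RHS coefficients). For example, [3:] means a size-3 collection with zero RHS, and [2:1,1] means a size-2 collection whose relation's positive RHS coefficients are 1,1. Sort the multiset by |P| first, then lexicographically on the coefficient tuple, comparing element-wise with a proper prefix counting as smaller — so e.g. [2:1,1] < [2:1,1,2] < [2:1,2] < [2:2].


Σ has 9 primitive collections:

  {0,4}:  v_{0} + v_{4} = 0  ⟹  sig = [2:]
  {2,5}:  v_{2} + v_{5} = 0  ⟹  sig = [2:]
  {0,1}:  v_{0} + v_{1} = v_{2}  ⟹  sig = [2:1]
  {0,3}:  v_{0} + v_{3} = v_{5}  ⟹  sig = [2:1]
  {1,5}:  v_{1} + v_{5} = v_{4}  ⟹  sig = [2:1]
  {2,3}:  v_{2} + v_{3} = v_{4}  ⟹  sig = [2:1]
  {2,4}:  v_{2} + v_{4} = v_{1}  ⟹  sig = [2:1]
  {4,5}:  v_{4} + v_{5} = v_{3}  ⟹  sig = [2:1]
  {1,3}:  v_{1} + v_{3} = 2·v_{4}  ⟹  sig = [2:2]

Sorted signature multiset PRS(X):
    |P|=2: 9 collections, coeffs (), (), (1), (1), (1), (1), (1), (1), (2)


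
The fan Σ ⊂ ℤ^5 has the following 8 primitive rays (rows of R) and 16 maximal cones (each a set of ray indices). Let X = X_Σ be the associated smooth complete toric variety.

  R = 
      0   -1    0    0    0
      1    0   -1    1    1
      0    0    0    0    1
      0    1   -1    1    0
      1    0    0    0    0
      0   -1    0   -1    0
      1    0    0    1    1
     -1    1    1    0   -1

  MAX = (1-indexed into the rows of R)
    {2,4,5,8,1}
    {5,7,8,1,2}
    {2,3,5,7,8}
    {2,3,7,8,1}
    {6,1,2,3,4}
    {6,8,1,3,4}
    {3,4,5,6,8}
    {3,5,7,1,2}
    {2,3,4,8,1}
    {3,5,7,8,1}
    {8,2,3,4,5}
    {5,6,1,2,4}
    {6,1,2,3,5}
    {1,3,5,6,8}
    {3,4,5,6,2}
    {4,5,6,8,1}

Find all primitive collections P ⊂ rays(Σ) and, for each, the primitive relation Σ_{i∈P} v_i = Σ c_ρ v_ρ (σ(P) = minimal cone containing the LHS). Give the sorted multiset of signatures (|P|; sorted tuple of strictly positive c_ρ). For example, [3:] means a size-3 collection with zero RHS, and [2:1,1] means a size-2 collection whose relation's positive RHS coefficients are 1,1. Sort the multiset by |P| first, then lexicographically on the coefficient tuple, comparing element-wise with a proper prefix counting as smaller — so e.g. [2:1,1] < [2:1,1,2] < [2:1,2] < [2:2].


The 5 primitive collections of Σ (r=8, n=5):

  P={6,7}:  v_{6} + v_{7} = v_{1} + v_{3} + v_{5}  so sig = [2:1,1,1]
  P={4,7}:  v_{4} + v_{7} = 2·v_{2} + v_{8}  so sig = [2:1,2]
  P={2,6,8}:  v_{2} + v_{6} + v_{8} = 0  so sig = [3:]
  P={1,3,4,5}:  v_{1} + v_{3} + v_{4} + v_{5} = v_{2}  so sig = [4:1]
  P={1,2,3,5,8}:  v_{1} + v_{2} + v_{3} + v_{5} + v_{8} = v_{7}  so sig = [5:1]

Signatures (|P|; sorted positive RHS coefficients), sorted:
[[2:1,1,1], [2:1,2], [3:], [4:1], [5:1]]


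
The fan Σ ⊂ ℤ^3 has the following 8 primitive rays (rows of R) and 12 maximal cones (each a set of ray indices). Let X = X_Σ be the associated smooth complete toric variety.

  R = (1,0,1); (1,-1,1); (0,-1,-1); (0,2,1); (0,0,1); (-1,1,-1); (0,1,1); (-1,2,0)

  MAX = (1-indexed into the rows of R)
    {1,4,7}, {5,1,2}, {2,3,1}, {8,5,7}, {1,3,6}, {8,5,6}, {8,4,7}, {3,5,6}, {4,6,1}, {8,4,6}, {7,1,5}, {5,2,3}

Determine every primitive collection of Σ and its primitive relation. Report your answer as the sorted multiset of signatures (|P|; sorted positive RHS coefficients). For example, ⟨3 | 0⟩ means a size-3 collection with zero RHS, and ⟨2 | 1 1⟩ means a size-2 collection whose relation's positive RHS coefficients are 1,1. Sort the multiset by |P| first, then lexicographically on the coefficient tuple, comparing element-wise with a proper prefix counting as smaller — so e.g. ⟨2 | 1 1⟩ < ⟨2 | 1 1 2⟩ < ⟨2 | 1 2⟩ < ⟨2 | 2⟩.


The 12 primitive collections of Σ (r=8, n=3):

  P={2,6}:  v_{2} + v_{6} = 0  so sig = ⟨2 | 0⟩
  P={3,7}:  v_{3} + v_{7} = 0  so sig = ⟨2 | 0⟩
  P={1,8}:  v_{1} + v_{8} = v_{4}  so sig = ⟨2 | 1⟩
  P={2,8}:  v_{2} + v_{8} = v_{7}  so sig = ⟨2 | 1⟩
  P={3,8}:  v_{3} + v_{8} = v_{6}  so sig = ⟨2 | 1⟩
  P={6,7}:  v_{6} + v_{7} = v_{8}  so sig = ⟨2 | 1⟩
  P={2,4}:  v_{2} + v_{4} = v_{1} + v_{7}  so sig = ⟨2 | 1 1⟩
  P={2,7}:  v_{2} + v_{7} = v_{1} + v_{5}  so sig = ⟨2 | 1 1⟩
  P={3,4}:  v_{3} + v_{4} = v_{1} + v_{6}  so sig = ⟨2 | 1 1⟩
  P={4,5}:  v_{4} + v_{5} = 2·v_{7}  so sig = ⟨2 | 2⟩
  P={1,3,5}:  v_{1} + v_{3} + v_{5} = v_{2}  so sig = ⟨3 | 1⟩
  P={1,5,6}:  v_{1} + v_{5} + v_{6} = v_{7}  so sig = ⟨3 | 1⟩

Signatures (|P|; sorted positive RHS coefficients), sorted:
    ⟨2 | 0⟩
    ⟨2 | 0⟩
    ⟨2 | 1⟩
    ⟨2 | 1⟩
    ⟨2 | 1⟩
    ⟨2 | 1⟩
    ⟨2 | 1 1⟩
    ⟨2 | 1 1⟩
    ⟨2 | 1 1⟩
    ⟨2 | 2⟩
    ⟨3 | 1⟩
    ⟨3 | 1⟩


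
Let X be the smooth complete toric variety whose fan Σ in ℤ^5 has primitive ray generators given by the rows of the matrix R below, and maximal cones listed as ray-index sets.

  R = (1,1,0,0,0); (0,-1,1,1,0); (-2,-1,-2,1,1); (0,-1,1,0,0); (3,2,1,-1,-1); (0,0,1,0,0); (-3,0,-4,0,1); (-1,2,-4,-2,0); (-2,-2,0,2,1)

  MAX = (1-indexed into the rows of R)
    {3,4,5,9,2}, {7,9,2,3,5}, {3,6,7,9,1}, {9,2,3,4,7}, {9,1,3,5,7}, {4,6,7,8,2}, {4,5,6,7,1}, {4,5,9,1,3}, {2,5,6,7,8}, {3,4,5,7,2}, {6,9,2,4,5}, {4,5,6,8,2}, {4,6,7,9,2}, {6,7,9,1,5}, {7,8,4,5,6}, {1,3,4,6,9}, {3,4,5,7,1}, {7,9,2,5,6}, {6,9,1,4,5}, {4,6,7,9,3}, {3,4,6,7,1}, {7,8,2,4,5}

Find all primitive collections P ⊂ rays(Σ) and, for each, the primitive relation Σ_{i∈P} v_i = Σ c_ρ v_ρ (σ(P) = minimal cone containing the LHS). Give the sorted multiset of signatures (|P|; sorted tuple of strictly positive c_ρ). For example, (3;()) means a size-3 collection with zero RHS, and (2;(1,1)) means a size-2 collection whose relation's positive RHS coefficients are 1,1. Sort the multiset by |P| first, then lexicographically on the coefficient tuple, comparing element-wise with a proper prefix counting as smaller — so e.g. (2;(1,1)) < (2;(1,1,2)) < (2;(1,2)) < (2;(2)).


Δ(Σ) — 9 vertices, 9 min non-faces:

  P={8,9}:  v_{8} + v_{9} = v_{7}  ⟹  sig = (2;(1))
  P={1,2}:  v_{1} + v_{2} = v_{5} + v_{9}  ⟹  sig = (2;(1,1))
  P={3,8}:  v_{3} + v_{8} = v_{4} + v_{5} + 2·v_{7}  ⟹  sig = (2;(1,1,2))
  P={1,8}:  v_{1} + v_{8} = v_{4} + 2·v_{5} + v_{6} + 2·v_{7}  ⟹  sig = (2;(1,1,2,2))
  P={2,3,6}:  v_{2} + v_{3} + v_{6} = v_{9}  ⟹  sig = (3;(1))
  P={3,5,6}:  v_{3} + v_{5} + v_{6} = v_{1}  ⟹  sig = (3;(1))
  P={4,5,7,9}:  v_{4} + v_{5} + v_{7} + v_{9} = v_{3}  ⟹  sig = (4;(1))
  P={1,4,7,9}:  v_{1} + v_{4} + v_{7} + v_{9} = 2·v_{3} + v_{6}  ⟹  sig = (4;(1,2))
  P={2,4,5,6,7}:  v_{2} + v_{4} + v_{5} + v_{6} + v_{7} = 0  ⟹  sig = (5;())

Hence PRS(X_Σ) =
{ (2;(1)),  (2;(1,1)),  (2;(1,1,2)),  (2;(1,1,2,2)),  (3;(1)) ×2,  (4;(1)),  (4;(1,2)),  (5;()) }


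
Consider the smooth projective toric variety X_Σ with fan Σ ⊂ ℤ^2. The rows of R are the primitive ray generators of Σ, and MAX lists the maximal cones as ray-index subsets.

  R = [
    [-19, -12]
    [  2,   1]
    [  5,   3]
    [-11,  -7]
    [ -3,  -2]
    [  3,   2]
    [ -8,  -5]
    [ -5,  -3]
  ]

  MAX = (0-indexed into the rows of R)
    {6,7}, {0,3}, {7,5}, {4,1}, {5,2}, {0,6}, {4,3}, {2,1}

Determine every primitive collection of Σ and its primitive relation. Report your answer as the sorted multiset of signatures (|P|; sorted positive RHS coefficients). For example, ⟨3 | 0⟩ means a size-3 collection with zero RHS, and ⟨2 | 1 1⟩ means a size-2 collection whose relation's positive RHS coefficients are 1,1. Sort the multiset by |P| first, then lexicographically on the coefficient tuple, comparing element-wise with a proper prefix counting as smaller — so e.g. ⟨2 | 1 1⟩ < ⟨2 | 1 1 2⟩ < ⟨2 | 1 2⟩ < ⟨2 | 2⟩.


The 20 primitive collections of Σ (r=8, n=2):

  P={2,7}:  v_{2} + v_{7} = 0  ⟹  sig = ⟨2 | 0⟩
  P={4,5}:  v_{4} + v_{5} = 0  ⟹  sig = ⟨2 | 0⟩
  P={1,5}:  v_{1} + v_{5} = v_{2}  ⟹  sig = ⟨2 | 1⟩
  P={1,7}:  v_{1} + v_{7} = v_{4}  ⟹  sig = ⟨2 | 1⟩
  P={2,4}:  v_{2} + v_{4} = v_{1}  ⟹  sig = ⟨2 | 1⟩
  P={2,6}:  v_{2} + v_{6} = v_{4}  ⟹  sig = ⟨2 | 1⟩
  P={3,5}:  v_{3} + v_{5} = v_{6}  ⟹  sig = ⟨2 | 1⟩
  P={3,6}:  v_{3} + v_{6} = v_{0}  ⟹  sig = ⟨2 | 1⟩
  P={4,6}:  v_{4} + v_{6} = v_{3}  ⟹  sig = ⟨2 | 1⟩
  P={4,7}:  v_{4} + v_{7} = v_{6}  ⟹  sig = ⟨2 | 1⟩
  P={5,6}:  v_{5} + v_{6} = v_{7}  ⟹  sig = ⟨2 | 1⟩
  P={0,2}:  v_{0} + v_{2} = v_{3} + v_{4}  ⟹  sig = ⟨2 | 1 1⟩
  P={0,1}:  v_{0} + v_{1} = v_{3} + 2·v_{4}  ⟹  sig = ⟨2 | 1 2⟩
  P={0,4}:  v_{0} + v_{4} = 2·v_{3}  ⟹  sig = ⟨2 | 2⟩
  P={0,5}:  v_{0} + v_{5} = 2·v_{6}  ⟹  sig = ⟨2 | 2⟩
  P={1,6}:  v_{1} + v_{6} = 2·v_{4}  ⟹  sig = ⟨2 | 2⟩
  P={2,3}:  v_{2} + v_{3} = 2·v_{4}  ⟹  sig = ⟨2 | 2⟩
  P={3,7}:  v_{3} + v_{7} = 2·v_{6}  ⟹  sig = ⟨2 | 2⟩
  P={0,7}:  v_{0} + v_{7} = 3·v_{6}  ⟹  sig = ⟨2 | 3⟩
  P={1,3}:  v_{1} + v_{3} = 3·v_{4}  ⟹  sig = ⟨2 | 3⟩

Sorted signature multiset PRS(X):
{ ⟨2 | 0⟩ ×2,  ⟨2 | 1⟩ ×9,  ⟨2 | 1 1⟩,  ⟨2 | 1 2⟩,  ⟨2 | 2⟩ ×5,  ⟨2 | 3⟩ ×2 }


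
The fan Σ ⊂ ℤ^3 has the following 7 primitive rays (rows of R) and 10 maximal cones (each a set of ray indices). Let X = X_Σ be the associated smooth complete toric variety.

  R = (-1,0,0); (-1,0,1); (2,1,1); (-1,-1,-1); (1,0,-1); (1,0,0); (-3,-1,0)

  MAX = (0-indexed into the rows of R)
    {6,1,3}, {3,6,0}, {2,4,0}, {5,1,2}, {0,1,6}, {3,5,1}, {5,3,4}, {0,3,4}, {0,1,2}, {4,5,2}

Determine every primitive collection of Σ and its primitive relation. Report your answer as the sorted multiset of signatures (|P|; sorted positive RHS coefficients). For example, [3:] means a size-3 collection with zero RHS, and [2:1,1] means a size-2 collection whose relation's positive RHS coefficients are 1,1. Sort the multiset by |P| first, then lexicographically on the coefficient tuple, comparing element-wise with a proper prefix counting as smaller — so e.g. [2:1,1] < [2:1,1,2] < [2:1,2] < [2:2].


The 7 primitive collections of Σ (r=7, n=3):

  • {0,5}:  v_{0} + v_{5} = 0  ⟹  sig = [2:]
  • {1,4}:  v_{1} + v_{4} = 0  ⟹  sig = [2:]
  • {2,3}:  v_{2} + v_{3} = v_{5}  ⟹  sig = [2:1]
  • {2,6}:  v_{2} + v_{6} = v_{1}  ⟹  sig = [2:1]
  • {4,6}:  v_{4} + v_{6} = v_{0} + v_{3}  ⟹  sig = [2:1,1]
  • {5,6}:  v_{5} + v_{6} = v_{1} + v_{3}  ⟹  sig = [2:1,1]
  • {0,1,3}:  v_{0} + v_{1} + v_{3} = v_{6}  ⟹  sig = [3:1]

Hence PRS(X_Σ) =
{ [2:] ×2,  [2:1] ×2,  [2:1,1] ×2,  [3:1] }


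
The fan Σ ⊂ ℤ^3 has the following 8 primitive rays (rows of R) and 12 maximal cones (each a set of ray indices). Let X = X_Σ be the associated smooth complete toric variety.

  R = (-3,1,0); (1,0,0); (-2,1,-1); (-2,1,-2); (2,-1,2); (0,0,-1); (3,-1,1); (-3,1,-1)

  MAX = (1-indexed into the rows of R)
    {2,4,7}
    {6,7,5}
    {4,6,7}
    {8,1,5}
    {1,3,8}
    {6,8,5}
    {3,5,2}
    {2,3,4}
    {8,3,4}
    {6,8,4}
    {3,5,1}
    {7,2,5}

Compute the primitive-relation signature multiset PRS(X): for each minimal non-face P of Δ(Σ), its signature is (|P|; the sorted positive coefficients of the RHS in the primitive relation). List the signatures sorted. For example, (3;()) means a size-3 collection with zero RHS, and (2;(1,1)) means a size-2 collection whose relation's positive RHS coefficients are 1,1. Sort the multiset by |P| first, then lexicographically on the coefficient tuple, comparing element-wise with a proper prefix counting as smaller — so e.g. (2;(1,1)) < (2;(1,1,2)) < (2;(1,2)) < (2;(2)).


|primitive collections| = 11. Relations:

  • {4,5}:  v_{4} + v_{5} = 0  ⇒ sig = (2;())
  • {7,8}:  v_{7} + v_{8} = 0  ⇒ sig = (2;())
  • {1,6}:  v_{1} + v_{6} = v_{8}  ⇒ sig = (2;(1))
  • {2,8}:  v_{2} + v_{8} = v_{3}  ⇒ sig = (2;(1))
  • {3,6}:  v_{3} + v_{6} = v_{4}  ⇒ sig = (2;(1))
  • {3,7}:  v_{3} + v_{7} = v_{2}  ⇒ sig = (2;(1))
  • {1,4}:  v_{1} + v_{4} = v_{3} + v_{8}  ⇒ sig = (2;(1,1))
  • {1,7}:  v_{1} + v_{7} = v_{3} + v_{5}  ⇒ sig = (2;(1,1))
  • {2,6}:  v_{2} + v_{6} = v_{4} + v_{7}  ⇒ sig = (2;(1,1))
  • {1,2}:  v_{1} + v_{2} = 2·v_{3} + v_{5}  ⇒ sig = (2;(1,2))
  • {3,5,8}:  v_{3} + v_{5} + v_{8} = v_{1}  ⇒ sig = (3;(1))

so the primitive-relation signature multiset is
    (2;())
    (2;())
    (2;(1))
    (2;(1))
    (2;(1))
    (2;(1))
    (2;(1,1))
    (2;(1,1))
    (2;(1,1))
    (2;(1,2))
    (3;(1))


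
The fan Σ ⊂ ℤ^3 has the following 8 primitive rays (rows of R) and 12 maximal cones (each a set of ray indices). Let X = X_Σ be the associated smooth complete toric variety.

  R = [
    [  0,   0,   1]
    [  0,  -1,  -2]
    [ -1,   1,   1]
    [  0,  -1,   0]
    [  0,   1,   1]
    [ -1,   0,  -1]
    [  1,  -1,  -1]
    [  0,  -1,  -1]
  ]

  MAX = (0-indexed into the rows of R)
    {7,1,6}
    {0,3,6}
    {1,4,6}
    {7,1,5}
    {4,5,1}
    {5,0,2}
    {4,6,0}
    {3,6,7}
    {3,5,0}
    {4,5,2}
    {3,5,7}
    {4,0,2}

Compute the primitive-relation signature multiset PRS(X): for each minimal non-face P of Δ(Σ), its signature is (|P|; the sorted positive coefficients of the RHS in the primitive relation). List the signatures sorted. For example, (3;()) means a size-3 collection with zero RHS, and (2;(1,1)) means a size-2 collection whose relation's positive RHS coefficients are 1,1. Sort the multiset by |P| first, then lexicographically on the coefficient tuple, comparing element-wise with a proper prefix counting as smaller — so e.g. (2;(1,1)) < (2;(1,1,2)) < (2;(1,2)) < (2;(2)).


|primitive collections| = 11. Relations:

  P={2,6}:  v_{2} + v_{6} = 0 ; sig = (2;())
  P={4,7}:  v_{4} + v_{7} = 0 ; sig = (2;())
  P={0,1}:  v_{0} + v_{1} = v_{7} ; sig = (2;(1))
  P={0,7}:  v_{0} + v_{7} = v_{3} ; sig = (2;(1))
  P={1,2}:  v_{1} + v_{2} = v_{5} ; sig = (2;(1))
  P={3,4}:  v_{3} + v_{4} = v_{0} ; sig = (2;(1))
  P={5,6}:  v_{5} + v_{6} = v_{1} ; sig = (2;(1))
  P={2,7}:  v_{2} + v_{7} = v_{0} + v_{5} ; sig = (2;(1,1))
  P={2,3}:  v_{2} + v_{3} = 2·v_{0} + v_{5} ; sig = (2;(1,2))
  P={1,3}:  v_{1} + v_{3} = 2·v_{7} ; sig = (2;(2))
  P={0,4,5}:  v_{0} + v_{4} + v_{5} = v_{2} ; sig = (3;(1))

so the primitive-relation signature multiset is
    |P|=2: 10 collections, coeffs (), (), (1), (1), (1), (1), (1), (1,1), (1,2), (2)
    |P|=3: 1 collection, coeffs (1)


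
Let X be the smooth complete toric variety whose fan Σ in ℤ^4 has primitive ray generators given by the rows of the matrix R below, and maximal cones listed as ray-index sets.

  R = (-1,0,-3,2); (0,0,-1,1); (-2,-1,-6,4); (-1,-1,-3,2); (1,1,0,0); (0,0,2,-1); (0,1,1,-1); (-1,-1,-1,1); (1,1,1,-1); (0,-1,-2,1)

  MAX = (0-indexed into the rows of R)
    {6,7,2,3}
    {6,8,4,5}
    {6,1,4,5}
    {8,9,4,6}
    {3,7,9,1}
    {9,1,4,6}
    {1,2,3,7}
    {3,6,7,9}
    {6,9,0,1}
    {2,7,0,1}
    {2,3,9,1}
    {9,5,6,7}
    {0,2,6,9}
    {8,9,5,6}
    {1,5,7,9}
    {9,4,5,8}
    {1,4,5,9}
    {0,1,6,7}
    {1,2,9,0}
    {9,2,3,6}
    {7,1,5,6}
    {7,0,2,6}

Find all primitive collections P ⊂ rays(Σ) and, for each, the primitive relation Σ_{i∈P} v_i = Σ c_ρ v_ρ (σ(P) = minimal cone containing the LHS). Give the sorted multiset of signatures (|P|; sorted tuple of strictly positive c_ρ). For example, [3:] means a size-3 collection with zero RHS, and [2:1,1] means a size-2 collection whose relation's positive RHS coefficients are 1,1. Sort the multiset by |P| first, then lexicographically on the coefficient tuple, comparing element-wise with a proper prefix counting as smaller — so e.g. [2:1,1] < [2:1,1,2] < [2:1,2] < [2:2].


Σ has 20 primitive collections:

  P={7,8}:  v_{7} + v_{8} = 0  →  sig = [2:]
  P={0,3}:  v_{0} + v_{3} = v_{2}  →  sig = [2:1]
  P={1,8}:  v_{1} + v_{8} = v_{4}  →  sig = [2:1]
  P={3,5}:  v_{3} + v_{5} = v_{7}  →  sig = [2:1]
  P={4,7}:  v_{4} + v_{7} = v_{1}  →  sig = [2:1]
  P={2,5}:  v_{2} + v_{5} = v_{0} + v_{7}  →  sig = [2:1,1]
  P={0,5}:  v_{0} + v_{5} = v_{1} + v_{6} + v_{7}  →  sig = [2:1,1,1]
  P={3,8}:  v_{3} + v_{8} = v_{1} + v_{6} + v_{9}  →  sig = [2:1,1,1]
  P={2,8}:  v_{2} + v_{8} = v_{0} + v_{1} + v_{6} + v_{9}  →  sig = [2:1,1,1,1]
  P={2,4}:  v_{2} + v_{4} = v_{0} + 2·v_{1} + v_{6} + v_{9}  →  sig = [2:1,1,1,2]
  P={3,4}:  v_{3} + v_{4} = 2·v_{1} + v_{6} + v_{9}  →  sig = [2:1,1,2]
  P={0,8}:  v_{0} + v_{8} = 2·v_{1} + 2·v_{6} + v_{9}  →  sig = [2:1,2,2]
  P={0,4}:  v_{0} + v_{4} = 3·v_{1} + 2·v_{6} + v_{9}  →  sig = [2:1,2,3]
  P={1,3,6}:  v_{1} + v_{3} + v_{6} = v_{0}  →  sig = [3:1]
  P={0,7,9}:  v_{0} + v_{7} + v_{9} = 2·v_{3}  →  sig = [3:2]
  P={1,2,6}:  v_{1} + v_{2} + v_{6} = 2·v_{0}  →  sig = [3:2]
  P={2,7,9}:  v_{2} + v_{7} + v_{9} = 3·v_{3}  →  sig = [3:3]
  P={1,5,6,9}:  v_{1} + v_{5} + v_{6} + v_{9} = 0  →  sig = [4:]
  P={1,6,7,9}:  v_{1} + v_{6} + v_{7} + v_{9} = v_{3}  →  sig = [4:1]
  P={4,5,6,9}:  v_{4} + v_{5} + v_{6} + v_{9} = v_{8}  →  sig = [4:1]

Signatures (|P|; sorted positive RHS coefficients), sorted:
{ [2:],  [2:1] ×4,  [2:1,1],  [2:1,1,1] ×2,  [2:1,1,1,1],  [2:1,1,1,2],  [2:1,1,2],  [2:1,2,2],  [2:1,2,3],  [3:1],  [3:2] ×2,  [3:3],  [4:],  [4:1] ×2 }


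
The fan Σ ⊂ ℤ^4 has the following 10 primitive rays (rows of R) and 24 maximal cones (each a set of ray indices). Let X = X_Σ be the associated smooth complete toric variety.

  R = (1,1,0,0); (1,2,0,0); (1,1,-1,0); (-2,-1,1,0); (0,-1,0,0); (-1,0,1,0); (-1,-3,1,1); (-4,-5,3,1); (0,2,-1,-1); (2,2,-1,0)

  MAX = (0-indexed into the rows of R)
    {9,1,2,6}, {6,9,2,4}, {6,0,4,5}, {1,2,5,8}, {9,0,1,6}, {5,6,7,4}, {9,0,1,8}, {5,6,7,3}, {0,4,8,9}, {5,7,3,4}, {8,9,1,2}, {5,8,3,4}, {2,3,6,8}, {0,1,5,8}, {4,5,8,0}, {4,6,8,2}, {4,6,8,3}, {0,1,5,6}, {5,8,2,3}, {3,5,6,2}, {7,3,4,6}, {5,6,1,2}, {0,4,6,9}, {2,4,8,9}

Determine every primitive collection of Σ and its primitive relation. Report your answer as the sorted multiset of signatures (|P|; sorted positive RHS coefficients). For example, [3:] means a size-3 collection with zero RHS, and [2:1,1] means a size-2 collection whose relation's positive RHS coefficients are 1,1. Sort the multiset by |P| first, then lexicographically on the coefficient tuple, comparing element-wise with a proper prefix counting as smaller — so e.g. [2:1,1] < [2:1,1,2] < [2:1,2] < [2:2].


|primitive collections| = 18. Relations:

  • {0,2}:  v_{0} + v_{2} = v_{9} — sig = [2:1]
  • {0,3}:  v_{0} + v_{3} = v_{5} — sig = [2:1]
  • {1,4}:  v_{1} + v_{4} = v_{0} — sig = [2:1]
  • {5,9}:  v_{5} + v_{9} = v_{1} — sig = [2:1]
  • {2,7}:  v_{2} + v_{7} = v_{3} + v_{6} — sig = [2:1,1]
  • {3,9}:  v_{3} + v_{9} = v_{2} + v_{5} — sig = [2:1,1]
  • {7,9}:  v_{7} + v_{9} = v_{5} + v_{6} — sig = [2:1,1]
  • {0,7}:  v_{0} + v_{7} = v_{4} + 2·v_{5} + v_{6} — sig = [2:1,1,2]
  • {1,3}:  v_{1} + v_{3} = v_{2} + 2·v_{5} — sig = [2:1,2]
  • {1,7}:  v_{1} + v_{7} = 2·v_{5} + v_{6} — sig = [2:1,2]
  • {7,8}:  v_{7} + v_{8} = 2·v_{3} + v_{4} — sig = [2:1,2]
  • {0,6,8}:  v_{0} + v_{6} + v_{8} = 0 — sig = [3:]
  • {2,4,5}:  v_{2} + v_{4} + v_{5} = 0 — sig = [3:]
  • {5,6,8}:  v_{5} + v_{6} + v_{8} = v_{3} — sig = [3:1]
  • {6,8,9}:  v_{6} + v_{8} + v_{9} = v_{2} — sig = [3:1]
  • {1,6,8}:  v_{1} + v_{6} + v_{8} = v_{2} + v_{5} — sig = [3:1,1]
  • {2,3,4}:  v_{2} + v_{3} + v_{4} = v_{6} + v_{8} — sig = [3:1,1]
  • {3,4,5,6}:  v_{3} + v_{4} + v_{5} + v_{6} = v_{7} — sig = [4:1]

so the primitive-relation signature multiset is
[[2:1], [2:1], [2:1], [2:1], [2:1,1], [2:1,1], [2:1,1], [2:1,1,2], [2:1,2], [2:1,2], [2:1,2], [3:], [3:], [3:1], [3:1], [3:1,1], [3:1,1], [4:1]]


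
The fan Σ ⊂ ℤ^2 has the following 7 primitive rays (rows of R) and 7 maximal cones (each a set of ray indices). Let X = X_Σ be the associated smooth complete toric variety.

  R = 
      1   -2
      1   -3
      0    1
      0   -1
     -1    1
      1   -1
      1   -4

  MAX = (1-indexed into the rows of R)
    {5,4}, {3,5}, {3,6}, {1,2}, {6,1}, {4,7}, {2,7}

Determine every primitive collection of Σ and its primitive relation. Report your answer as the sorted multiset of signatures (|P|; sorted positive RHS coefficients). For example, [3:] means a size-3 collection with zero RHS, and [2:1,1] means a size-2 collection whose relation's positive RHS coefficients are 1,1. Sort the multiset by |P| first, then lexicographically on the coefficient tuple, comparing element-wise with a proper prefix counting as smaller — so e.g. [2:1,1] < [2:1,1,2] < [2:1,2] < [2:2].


|primitive collections| = 14. Relations:

  {3,4}:  v_{3} + v_{4} = 0 ; sig = [2:]
  {5,6}:  v_{5} + v_{6} = 0 ; sig = [2:]
  {1,3}:  v_{1} + v_{3} = v_{6} ; sig = [2:1]
  {1,4}:  v_{1} + v_{4} = v_{2} ; sig = [2:1]
  {1,5}:  v_{1} + v_{5} = v_{4} ; sig = [2:1]
  {2,3}:  v_{2} + v_{3} = v_{1} ; sig = [2:1]
  {2,4}:  v_{2} + v_{4} = v_{7} ; sig = [2:1]
  {3,7}:  v_{3} + v_{7} = v_{2} ; sig = [2:1]
  {4,6}:  v_{4} + v_{6} = v_{1} ; sig = [2:1]
  {6,7}:  v_{6} + v_{7} = v_{1} + v_{2} ; sig = [2:1,1]
  {1,7}:  v_{1} + v_{7} = 2·v_{2} ; sig = [2:2]
  {2,5}:  v_{2} + v_{5} = 2·v_{4} ; sig = [2:2]
  {2,6}:  v_{2} + v_{6} = 2·v_{1} ; sig = [2:2]
  {5,7}:  v_{5} + v_{7} = 3·v_{4} ; sig = [2:3]

Sorted signature multiset PRS(X):
    [2:]
    [2:]
    [2:1]
    [2:1]
    [2:1]
    [2:1]
    [2:1]
    [2:1]
    [2:1]
    [2:1,1]
    [2:2]
    [2:2]
    [2:2]
    [2:3]
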